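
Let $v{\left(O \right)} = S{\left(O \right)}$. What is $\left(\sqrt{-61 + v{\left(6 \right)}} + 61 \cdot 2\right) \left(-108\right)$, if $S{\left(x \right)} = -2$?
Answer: $-13176 - 324 i \sqrt{7} \approx -13176.0 - 857.22 i$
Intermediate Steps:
$v{\left(O \right)} = -2$
$\left(\sqrt{-61 + v{\left(6 \right)}} + 61 \cdot 2\right) \left(-108\right) = \left(\sqrt{-61 - 2} + 61 \cdot 2\right) \left(-108\right) = \left(\sqrt{-63} + 122\right) \left(-108\right) = \left(3 i \sqrt{7} + 122\right) \left(-108\right) = \left(122 + 3 i \sqrt{7}\right) \left(-108\right) = -13176 - 324 i \sqrt{7}$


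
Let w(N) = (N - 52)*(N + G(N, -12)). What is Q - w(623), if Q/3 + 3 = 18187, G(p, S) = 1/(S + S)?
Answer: -7227773/24 ≈ -3.0116e+5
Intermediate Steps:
G(p, S) = 1/(2*S)
w(N) = (-52 + N)*(-1/24 + N) (w(N) = (N - 52)*(N + (½)/(-12)) = (-52 + N)*(N + (½)*(-1/12)) = (-52 + N)*(N - 1/24) = (-52 + N)*(-1/24 + N))
Q = 54552 (Q = -9 + 3*18187 = -9 + 54561 = 54552)
Q - w(623) = 54552 - (13/6 + 623² - 1249/24*623) = 54552 - (13/6 + 388129 - 778127/24) = 54552 - 1*8537021/24 = 54552 - 8537021/24 = -7227773/24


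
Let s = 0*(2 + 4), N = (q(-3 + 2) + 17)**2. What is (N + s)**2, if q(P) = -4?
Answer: 28561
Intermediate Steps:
N = 169 (N = (-4 + 17)**2 = 13**2 = 169)
s = 0 (s = 0*6 = 0)
(N + s)**2 = (169 + 0)**2 = 169**2 = 28561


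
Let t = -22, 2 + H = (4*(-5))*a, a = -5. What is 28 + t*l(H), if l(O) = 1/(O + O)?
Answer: 2733/98 ≈ 27.888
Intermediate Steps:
H = 98 (H = -2 + (4*(-5))*(-5) = -2 - 20*(-5) = -2 + 100 = 98)
l(O) = 1/(2*O)
28 + t*l(H) = 28 - 11/98 = 2733/98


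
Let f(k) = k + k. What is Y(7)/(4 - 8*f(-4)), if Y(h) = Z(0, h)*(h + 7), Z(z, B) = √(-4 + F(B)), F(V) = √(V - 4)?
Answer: 7*√(-4 + √3)/34 ≈ 0.31005*I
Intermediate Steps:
F(V) = √(-4 + V)
Z(z, B) = √(-4 + √(-4 + B))
f(k) = 2*k
Y(h) = √(-4 + √(-4 + h))*(7 + h) (Y(h) = √(-4 + √(-4 + h))*(h + 7) = √(-4 + √(-4 + h))*(7 + h))
Y(7)/(4 - 8*f(-4)) = (√(-4 + √(-4 + 7))*(7 + 7))/(4 - 16*(-4)) = (√(-4 + √3)*14)/(4 - 8*(-8)) = (14*√(-4 + √3))/(4 + 64) = (14*√(-4 + √3))/68 = (14*√(-4 + √3))*(1/68) = 7*√(-4 + √3)/34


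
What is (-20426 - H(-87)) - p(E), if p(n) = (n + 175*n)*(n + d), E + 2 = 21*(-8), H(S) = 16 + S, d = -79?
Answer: -7470435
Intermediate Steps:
E = -170 (E = -2 + 21*(-8) = -2 - 168 = -170)
p(n) = 176*n*(-79 + n) (p(n) = (n + 175*n)*(n - 79) = (176*n)*(-79 + n) = 176*n*(-79 + n))
(-20426 - H(-87)) - p(E) = (-20426 - (16 - 87)) - 176*(-170)*(-79 - 170) = (-20426 - 1*(-71)) - 176*(-170)*(-249) = (-20426 + 71) - 1*7450080 = -20355 - 7450080 = -7470435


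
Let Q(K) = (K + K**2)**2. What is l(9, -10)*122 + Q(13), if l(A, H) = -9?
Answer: 32026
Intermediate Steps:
l(9, -10)*122 + Q(13) = -9*122 + 13**2*(1 + 13)**2 = -1098 + 169*14**2 = -1098 + 169*196 = -1098 + 33124 = 32026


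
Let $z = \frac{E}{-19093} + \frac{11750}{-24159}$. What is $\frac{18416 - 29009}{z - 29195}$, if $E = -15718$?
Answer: $\frac{4886209667691}{13466557653053} \approx 0.36284$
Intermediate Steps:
$z = \frac{155388412}{461267787}$ ($z = - \frac{15718}{-19093} + \frac{11750}{-24159} = \left(-15718\right) \left(- \frac{1}{19093}\right) + 11750 \left(- \frac{1}{24159}\right) = \frac{15718}{19093} - \frac{11750}{24159} = \frac{155388412}{461267787} \approx 0.33687$)
$\frac{18416 - 29009}{z - 29195} = \frac{18416 - 29009}{\frac{155388412}{461267787} - 29195} = - \frac{10593}{- \frac{13466557653053}{461267787}} = \left(-10593\right) \left(- \frac{461267787}{13466557653053}\right) = \frac{4886209667691}{13466557653053}$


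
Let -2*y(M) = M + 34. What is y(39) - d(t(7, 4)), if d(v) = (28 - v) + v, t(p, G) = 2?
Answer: -129/2 ≈ -64.500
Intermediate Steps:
y(M) = -17 - M/2 (y(M) = -(M + 34)/2 = -(34 + M)/2 = -17 - M/2)
d(v) = 28
y(39) - d(t(7, 4)) = (-17 - ½*39) - 1*28 = (-17 - 39/2) - 28 = -73/2 - 28 = -129/2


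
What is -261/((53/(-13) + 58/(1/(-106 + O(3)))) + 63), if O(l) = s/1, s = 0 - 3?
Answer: 1131/27140 ≈ 0.041673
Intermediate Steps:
s = -3
O(l) = -3 (O(l) = -3/1 = -3*1 = -3)
-261/((53/(-13) + 58/(1/(-106 + O(3)))) + 63) = -261/((53/(-13) + 58/(1/(-106 - 3))) + 63) = -261/((53*(-1/13) + 58/(1/(-109))) + 63) = -261/((-53/13 + 58/(-1/109)) + 63) = -261/((-53/13 + 58*(-109)) + 63) = -261/((-53/13 - 6322) + 63) = -261/(-82239/13 + 63) = -261/(-81420/13) = -13/81420*(-261) = 1131/27140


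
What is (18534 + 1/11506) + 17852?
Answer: 418657317/11506 ≈ 36386.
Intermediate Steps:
(18534 + 1/11506) + 17852 = 213252205/11506 + 17852 = 418657317/11506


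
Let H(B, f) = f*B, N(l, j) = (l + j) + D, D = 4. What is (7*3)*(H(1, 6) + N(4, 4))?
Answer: 378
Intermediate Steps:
N(l, j) = 4 + j + l (N(l, j) = (l + j) + 4 = (j + l) + 4 = 4 + j + l)
H(B, f) = B*f
(7*3)*(H(1, 6) + N(4, 4)) = (7*3)*(1*6 + (4 + 4 + 4)) = 21*(6 + 12) = 21*18 = 378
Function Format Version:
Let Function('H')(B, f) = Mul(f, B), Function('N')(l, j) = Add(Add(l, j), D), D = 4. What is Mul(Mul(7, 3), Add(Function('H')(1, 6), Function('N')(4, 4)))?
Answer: 378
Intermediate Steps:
Function('N')(l, j) = Add(4, j, l) (Function('N')(l, j) = Add(Add(l, j), 4) = Add(Add(j, l), 4) = Add(4, j, l))
Function('H')(B, f) = Mul(B, f)
Mul(Mul(7, 3), Add(Function('H')(1, 6), Function('N')(4, 4))) = Mul(Mul(7, 3), Add(Mul(1, 6), Add(4, 4, 4))) = Mul(21, Add(6, 12)) = Mul(21, 18) = 378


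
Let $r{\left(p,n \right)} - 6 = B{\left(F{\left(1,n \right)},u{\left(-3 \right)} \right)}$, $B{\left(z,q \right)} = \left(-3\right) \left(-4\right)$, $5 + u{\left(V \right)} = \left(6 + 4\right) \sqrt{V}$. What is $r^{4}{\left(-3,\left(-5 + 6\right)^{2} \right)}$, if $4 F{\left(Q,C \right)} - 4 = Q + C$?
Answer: $104976$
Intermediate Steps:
$F{\left(Q,C \right)} = 1 + \frac{C}{4} + \frac{Q}{4}$ ($F{\left(Q,C \right)} = 1 + \frac{Q + C}{4} = 1 + \frac{C + Q}{4} = 1 + \left(\frac{C}{4} + \frac{Q}{4}\right) = 1 + \frac{C}{4} + \frac{Q}{4}$)
$u{\left(V \right)} = -5 + 10 \sqrt{V}$ ($u{\left(V \right)} = -5 + \left(6 + 4\right) \sqrt{V} = -5 + 10 \sqrt{V}$)
$B{\left(z,q \right)} = 12$
$r{\left(p,n \right)} = 18$ ($r{\left(p,n \right)} = 6 + 12 = 18$)
$r^{4}{\left(-3,\left(-5 + 6\right)^{2} \right)} = 18^{4} = 104976$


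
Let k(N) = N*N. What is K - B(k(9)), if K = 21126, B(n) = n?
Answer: 21045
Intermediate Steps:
k(N) = N²
K - B(k(9)) = 21126 - 1*9² = 21126 - 1*81 = 21126 - 81 = 21045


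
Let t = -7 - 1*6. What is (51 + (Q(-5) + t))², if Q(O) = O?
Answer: 1089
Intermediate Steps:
t = -13 (t = -7 - 6 = -13)
(51 + (Q(-5) + t))² = (51 + (-5 - 13))² = (51 - 18)² = 33² = 1089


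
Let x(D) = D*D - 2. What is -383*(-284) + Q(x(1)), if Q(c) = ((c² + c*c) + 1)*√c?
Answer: 108772 + 3*I ≈ 1.0877e+5 + 3.0*I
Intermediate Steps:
x(D) = -2 + D² (x(D) = D² - 2 = -2 + D²)
Q(c) = √c*(1 + 2*c²) (Q(c) = ((c² + c²) + 1)*√c = (2*c² + 1)*√c = (1 + 2*c²)*√c = √c*(1 + 2*c²))
-383*(-284) + Q(x(1)) = -383*(-284) + √(-2 + 1²)*(1 + 2*(-2 + 1²)²) = 108772 + √(-2 + 1)*(1 + 2*(-2 + 1)²) = 108772 + √(-1)*(1 + 2*(-1)²) = 108772 + I*(1 + 2*1) = 108772 + I*(1 + 2) = 108772 + I*3 = 108772 + 3*I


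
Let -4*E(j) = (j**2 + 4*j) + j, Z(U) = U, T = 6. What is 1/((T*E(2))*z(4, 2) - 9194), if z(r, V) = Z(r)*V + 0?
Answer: -1/9362 ≈ -0.00010681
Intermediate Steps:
z(r, V) = V*r (z(r, V) = r*V + 0 = V*r + 0 = V*r)
E(j) = -5*j/4 - j**2/4 (E(j) = -((j**2 + 4*j) + j)/4 = -(j**2 + 5*j)/4 = -5*j/4 - j**2/4)
1/((T*E(2))*z(4, 2) - 9194) = 1/((6*(-1/4*2*(5 + 2)))*(2*4) - 9194) = 1/((6*(-1/4*2*7))*8 - 9194) = 1/((6*(-7/2))*8 - 9194) = 1/(-21*8 - 9194) = 1/(-168 - 9194) = 1/(-9362) = -1/9362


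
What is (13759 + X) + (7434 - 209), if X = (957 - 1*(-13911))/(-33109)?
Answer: 694744388/33109 ≈ 20984.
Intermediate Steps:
X = -14868/33109 (X = (957 + 13911)*(-1/33109) = 14868*(-1/33109) = -14868/33109 ≈ -0.44906)
(13759 + X) + (7434 - 209) = (13759 - 14868/33109) + (7434 - 209) = 455531863/33109 + 7225 = 694744388/33109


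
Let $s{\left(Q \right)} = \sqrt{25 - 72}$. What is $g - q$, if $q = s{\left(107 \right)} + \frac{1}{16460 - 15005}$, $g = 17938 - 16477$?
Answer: $\frac{2125754}{1455} - i \sqrt{47} \approx 1461.0 - 6.8557 i$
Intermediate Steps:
$g = 1461$ ($g = 17938 - 16477 = 1461$)
$s{\left(Q \right)} = i \sqrt{47}$ ($s{\left(Q \right)} = \sqrt{-47} = i \sqrt{47}$)
$q = \frac{1}{1455} + i \sqrt{47}$ ($q = i \sqrt{47} + \frac{1}{16460 - 15005} = i \sqrt{47} + \frac{1}{1455} = \frac{1}{1455} + i \sqrt{47} \approx 0.00068729 + 6.8557 i$)
$g - q = 1461 - \left(\frac{1}{1455} + i \sqrt{47}\right) = \frac{2125754}{1455} - i \sqrt{47}$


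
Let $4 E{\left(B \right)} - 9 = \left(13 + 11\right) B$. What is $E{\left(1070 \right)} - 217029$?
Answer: $- \frac{842427}{4} \approx -2.1061 \cdot 10^{5}$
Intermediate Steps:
$E{\left(B \right)} = \frac{9}{4} + 6 B$ ($E{\left(B \right)} = \frac{9}{4} + \frac{\left(13 + 11\right) B}{4} = \frac{9}{4} + \frac{24 B}{4} = \frac{9}{4} + 6 B$)
$E{\left(1070 \right)} - 217029 = \left(\frac{9}{4} + 6 \cdot 1070\right) - 217029 = \left(\frac{9}{4} + 6420\right) - 217029 = \frac{25689}{4} - 217029 = - \frac{842427}{4}$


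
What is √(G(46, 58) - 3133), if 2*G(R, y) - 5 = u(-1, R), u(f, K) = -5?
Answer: I*√3133 ≈ 55.973*I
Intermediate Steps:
G(R, y) = 0 (G(R, y) = 5/2 + (½)*(-5) = 5/2 - 5/2 = 0)
√(G(46, 58) - 3133) = √(0 - 3133) = √(-3133) = I*√3133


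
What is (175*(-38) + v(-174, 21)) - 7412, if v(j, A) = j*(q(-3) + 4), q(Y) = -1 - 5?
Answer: -13714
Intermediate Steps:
q(Y) = -6
v(j, A) = -2*j (v(j, A) = j*(-6 + 4) = j*(-2) = -2*j)
(175*(-38) + v(-174, 21)) - 7412 = (175*(-38) - 2*(-174)) - 7412 = (-6650 + 348) - 7412 = -6302 - 7412 = -13714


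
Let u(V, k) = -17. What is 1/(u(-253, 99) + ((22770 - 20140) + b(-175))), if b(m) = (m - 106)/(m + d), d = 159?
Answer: 16/42089 ≈ 0.00038015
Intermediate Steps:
b(m) = (-106 + m)/(159 + m) (b(m) = (m - 106)/(m + 159) = (-106 + m)/(159 + m))
1/(u(-253, 99) + ((22770 - 20140) + b(-175))) = 1/(-17 + ((22770 - 20140) + (-106 - 175)/(159 - 175))) = 1/(-17 + (2630 - 281/(-16))) = 1/(-17 + (2630 - 1/16*(-281))) = 1/(-17 + (2630 + 281/16)) = 1/(-17 + 42361/16) = 1/(42089/16) = 16/42089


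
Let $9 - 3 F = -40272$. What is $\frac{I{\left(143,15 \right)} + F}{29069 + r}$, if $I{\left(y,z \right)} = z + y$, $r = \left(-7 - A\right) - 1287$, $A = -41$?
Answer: $\frac{715}{1464} \approx 0.48839$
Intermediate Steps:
$F = 13427$ ($F = 3 - -13424 = 3 + 13424 = 13427$)
$r = -1253$ ($r = \left(-7 - -41\right) - 1287 = \left(-7 + 41\right) - 1287 = 34 - 1287 = -1253$)
$I{\left(y,z \right)} = y + z$
$\frac{I{\left(143,15 \right)} + F}{29069 + r} = \frac{\left(143 + 15\right) + 13427}{29069 - 1253} = \frac{158 + 13427}{27816} = 13585 \cdot \frac{1}{27816} = \frac{715}{1464}$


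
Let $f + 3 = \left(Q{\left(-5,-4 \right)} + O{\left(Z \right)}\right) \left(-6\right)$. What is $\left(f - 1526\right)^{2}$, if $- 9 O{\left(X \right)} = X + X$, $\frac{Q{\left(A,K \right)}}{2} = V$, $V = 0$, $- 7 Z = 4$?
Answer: $\frac{1032015625}{441} \approx 2.3402 \cdot 10^{6}$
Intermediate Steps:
$Z = - \frac{4}{7}$ ($Z = \left(- \frac{1}{7}\right) 4 = - \frac{4}{7} \approx -0.57143$)
$Q{\left(A,K \right)} = 0$ ($Q{\left(A,K \right)} = 2 \cdot 0 = 0$)
$O{\left(X \right)} = - \frac{2 X}{9}$ ($O{\left(X \right)} = - \frac{X + X}{9} = - \frac{2 X}{9}$)
$f = - \frac{79}{21}$ ($f = -3 + \left(0 - - \frac{8}{63}\right) \left(-6\right) = -3 + \left(0 + \frac{8}{63}\right) \left(-6\right) = -3 + \frac{8}{63} \left(-6\right) = -3 - \frac{16}{21} = - \frac{79}{21} \approx -3.7619$)
$\left(f - 1526\right)^{2} = \left(- \frac{79}{21} - 1526\right)^{2} = \left(- \frac{32125}{21}\right)^{2} = \frac{1032015625}{441}$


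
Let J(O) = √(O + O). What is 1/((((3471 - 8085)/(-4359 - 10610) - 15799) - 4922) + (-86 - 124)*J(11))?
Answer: -103175673687/2133040361986645 + 3136993454*√22/6399121085959935 ≈ -4.6071e-5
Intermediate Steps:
J(O) = √2*√O (J(O) = √(2*O) = √2*√O)
1/((((3471 - 8085)/(-4359 - 10610) - 15799) - 4922) + (-86 - 124)*J(11)) = 1/((((3471 - 8085)/(-4359 - 10610) - 15799) - 4922) + (-86 - 124)*(√2*√11)) = 1/(((-4614/(-14969) - 15799) - 4922) - 210*√22) = 1/(((-4614*(-1/14969) - 15799) - 4922) - 210*√22) = 1/(((4614/14969 - 15799) - 4922) - 210*√22) = 1/((-236490617/14969 - 4922) - 210*√22) = 1/(-310168035/14969 - 210*√22)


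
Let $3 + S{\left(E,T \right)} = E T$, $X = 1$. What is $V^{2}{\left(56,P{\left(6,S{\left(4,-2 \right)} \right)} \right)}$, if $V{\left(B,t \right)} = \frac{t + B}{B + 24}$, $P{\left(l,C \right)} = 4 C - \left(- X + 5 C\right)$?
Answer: $\frac{289}{400} \approx 0.7225$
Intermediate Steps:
$S{\left(E,T \right)} = -3 + E T$
$P{\left(l,C \right)} = 1 - C$ ($P{\left(l,C \right)} = 4 C - \left(-1 + 5 C\right) = 1 - C$)
$V{\left(B,t \right)} = \frac{B + t}{24 + B}$
$V^{2}{\left(56,P{\left(6,S{\left(4,-2 \right)} \right)} \right)} = \left(\frac{56 + \left(1 - \left(-3 + 4 \left(-2\right)\right)\right)}{24 + 56}\right)^{2} = \left(\frac{56 + \left(1 - \left(-3 - 8\right)\right)}{80}\right)^{2} = \left(\frac{56 + \left(1 - -11\right)}{80}\right)^{2} = \left(\frac{56 + \left(1 + 11\right)}{80}\right)^{2} = \left(\frac{56 + 12}{80}\right)^{2} = \left(\frac{1}{80} \cdot 68\right)^{2} = \left(\frac{17}{20}\right)^{2} = \frac{289}{400}$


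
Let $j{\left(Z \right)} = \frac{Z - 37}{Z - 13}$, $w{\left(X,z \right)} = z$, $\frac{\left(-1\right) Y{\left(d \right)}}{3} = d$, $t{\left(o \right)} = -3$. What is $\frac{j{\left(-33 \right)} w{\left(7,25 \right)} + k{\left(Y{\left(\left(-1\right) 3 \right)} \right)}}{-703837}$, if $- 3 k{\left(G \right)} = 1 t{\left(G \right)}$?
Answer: $- \frac{898}{16188251} \approx -5.5472 \cdot 10^{-5}$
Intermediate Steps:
$Y{\left(d \right)} = - 3 d$
$k{\left(G \right)} = 1$ ($k{\left(G \right)} = - \frac{1 \left(-3\right)}{3} = \left(- \frac{1}{3}\right) \left(-3\right) = 1$)
$j{\left(Z \right)} = \frac{-37 + Z}{-13 + Z}$
$\frac{j{\left(-33 \right)} w{\left(7,25 \right)} + k{\left(Y{\left(\left(-1\right) 3 \right)} \right)}}{-703837} = \frac{\frac{-37 - 33}{-13 - 33} \cdot 25 + 1}{-703837} = \left(\frac{1}{-46} \left(-70\right) 25 + 1\right) \left(- \frac{1}{703837}\right) = \left(\left(- \frac{1}{46}\right) \left(-70\right) 25 + 1\right) \left(- \frac{1}{703837}\right) = \left(\frac{35}{23} \cdot 25 + 1\right) \left(- \frac{1}{703837}\right) = \left(\frac{875}{23} + 1\right) \left(- \frac{1}{703837}\right) = \frac{898}{23} \left(- \frac{1}{703837}\right) = - \frac{898}{16188251}$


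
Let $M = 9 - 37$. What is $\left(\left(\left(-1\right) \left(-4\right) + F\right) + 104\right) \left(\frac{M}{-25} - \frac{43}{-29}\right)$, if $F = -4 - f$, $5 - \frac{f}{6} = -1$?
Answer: $\frac{128316}{725} \approx 176.99$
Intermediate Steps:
$f = 36$ ($f = 30 - -6 = 30 + 6 = 36$)
$F = -40$ ($F = -4 - 36 = -40$)
$M = -28$ ($M = 9 - 37 = -28$)
$\left(\left(\left(-1\right) \left(-4\right) + F\right) + 104\right) \left(\frac{M}{-25} - \frac{43}{-29}\right) = \left(\left(\left(-1\right) \left(-4\right) - 40\right) + 104\right) \left(- \frac{28}{-25} - \frac{43}{-29}\right) = \left(\left(4 - 40\right) + 104\right) \left(\left(-28\right) \left(- \frac{1}{25}\right) - - \frac{43}{29}\right) = \left(-36 + 104\right) \left(\frac{28}{25} + \frac{43}{29}\right) = 68 \cdot \frac{1887}{725} = \frac{128316}{725}$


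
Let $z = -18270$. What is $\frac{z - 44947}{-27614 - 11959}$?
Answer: $\frac{63217}{39573} \approx 1.5975$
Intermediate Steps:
$\frac{z - 44947}{-27614 - 11959} = \frac{-18270 - 44947}{-27614 - 11959} = - \frac{63217}{-39573} = \left(-63217\right) \left(- \frac{1}{39573}\right) = \frac{63217}{39573}$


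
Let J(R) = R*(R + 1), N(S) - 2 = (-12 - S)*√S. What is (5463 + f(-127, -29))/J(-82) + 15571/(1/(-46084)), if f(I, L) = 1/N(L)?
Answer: (-81024146478225*√29 + 9532252526849*I)/(6642*(-2*I + 17*√29)) ≈ -7.1757e+8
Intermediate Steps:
N(S) = 2 + √S*(-12 - S) (N(S) = 2 + (-12 - S)*√S = 2 + √S*(-12 - S))
f(I, L) = 1/(2 - L^(3/2) - 12*√L)
J(R) = R*(1 + R)
(5463 + f(-127, -29))/J(-82) + 15571/(1/(-46084)) = (5463 - 1/(-2 + (-29)^(3/2) + 12*√(-29)))/((-82*(1 - 82))) + 15571/(1/(-46084)) = (5463 - 1/(-2 - 29*I*√29 + 12*(I*√29)))/((-82*(-81))) + 15571/(-1/46084) = (5463 - 1/(-2 - 29*I*√29 + 12*I*√29))/6642 + 15571*(-46084) = (5463 - 1/(-2 - 17*I*√29))*(1/6642) - 717573964 = (607/738 - 1/(6642*(-2 - 17*I*√29))) - 717573964 = -529569584825/738 - 1/(6642*(-2 - 17*I*√29))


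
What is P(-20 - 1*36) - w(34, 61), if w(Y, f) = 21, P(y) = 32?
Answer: 11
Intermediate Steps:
P(-20 - 1*36) - w(34, 61) = 32 - 1*21 = 32 - 21 = 11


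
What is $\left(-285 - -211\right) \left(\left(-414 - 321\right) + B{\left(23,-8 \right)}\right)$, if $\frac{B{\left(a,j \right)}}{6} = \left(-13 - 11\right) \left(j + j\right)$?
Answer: $-116106$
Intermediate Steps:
$B{\left(a,j \right)} = - 288 j$ ($B{\left(a,j \right)} = 6 \left(-13 - 11\right) \left(j + j\right) = 6 \left(- 24 \cdot 2 j\right) = 6 \left(- 48 j\right) = - 288 j$)
$\left(-285 - -211\right) \left(\left(-414 - 321\right) + B{\left(23,-8 \right)}\right) = \left(-285 - -211\right) \left(\left(-414 - 321\right) - -2304\right) = \left(-285 + 211\right) \left(-735 + 2304\right) = \left(-74\right) 1569 = -116106$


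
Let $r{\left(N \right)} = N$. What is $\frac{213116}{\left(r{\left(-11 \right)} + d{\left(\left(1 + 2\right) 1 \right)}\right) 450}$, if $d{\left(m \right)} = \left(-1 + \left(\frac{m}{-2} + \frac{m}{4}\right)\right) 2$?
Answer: $- \frac{213116}{6525} \approx -32.661$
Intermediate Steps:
$d{\left(m \right)} = -2 - \frac{m}{2}$ ($d{\left(m \right)} = \left(-1 + \left(m \left(- \frac{1}{2}\right) + m \frac{1}{4}\right)\right) 2 = \left(-1 + \left(- \frac{m}{2} + \frac{m}{4}\right)\right) 2 = \left(-1 - \frac{m}{4}\right) 2 = -2 - \frac{m}{2}$)
$\frac{213116}{\left(r{\left(-11 \right)} + d{\left(\left(1 + 2\right) 1 \right)}\right) 450} = \frac{213116}{\left(-11 - \left(2 + \frac{\left(1 + 2\right) 1}{2}\right)\right) 450} = \frac{213116}{\left(-11 - \left(2 + \frac{3 \cdot 1}{2}\right)\right) 450} = \frac{213116}{\left(-11 - \frac{7}{2}\right) 450} = \frac{213116}{\left(- \frac{29}{2}\right) 450} = \frac{213116}{-6525} = 213116 \left(- \frac{1}{6525}\right) = - \frac{213116}{6525}$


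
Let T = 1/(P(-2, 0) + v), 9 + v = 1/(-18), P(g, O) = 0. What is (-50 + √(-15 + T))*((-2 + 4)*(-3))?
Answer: 300 - 6*I*√401469/163 ≈ 300.0 - 23.323*I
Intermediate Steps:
v = -163/18 (v = -9 + 1/(-18) = -9 - 1/18 = -163/18 ≈ -9.0556)
T = -18/163 (T = 1/(0 - 163/18) = 1/(-163/18) = -18/163 ≈ -0.11043)
(-50 + √(-15 + T))*((-2 + 4)*(-3)) = (-50 + √(-15 - 18/163))*((-2 + 4)*(-3)) = (-50 + √(-2463/163))*(2*(-3)) = (-50 + I*√401469/163)*(-6) = 300 - 6*I*√401469/163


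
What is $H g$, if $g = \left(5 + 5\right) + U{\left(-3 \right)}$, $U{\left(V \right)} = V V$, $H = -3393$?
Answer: $-64467$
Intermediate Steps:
$U{\left(V \right)} = V^{2}$
$g = 19$ ($g = \left(5 + 5\right) + \left(-3\right)^{2} = 10 + 9 = 19$)
$H g = \left(-3393\right) 19 = -64467$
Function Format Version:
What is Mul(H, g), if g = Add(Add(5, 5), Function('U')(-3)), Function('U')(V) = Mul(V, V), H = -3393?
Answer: -64467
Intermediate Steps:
Function('U')(V) = Pow(V, 2)
g = 19 (g = Add(Add(5, 5), Pow(-3, 2)) = Add(10, 9) = 19)
Mul(H, g) = Mul(-3393, 19) = -64467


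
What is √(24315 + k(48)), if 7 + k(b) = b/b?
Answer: 3*√2701 ≈ 155.91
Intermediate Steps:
k(b) = -6 (k(b) = -7 + b/b = -7 + 1 = -6)
√(24315 + k(48)) = √(24315 - 6) = √24309 = 3*√2701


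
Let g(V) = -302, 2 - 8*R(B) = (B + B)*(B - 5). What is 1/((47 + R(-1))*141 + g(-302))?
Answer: 4/24595 ≈ 0.00016263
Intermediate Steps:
R(B) = ¼ - B*(-5 + B)/4 (R(B) = ¼ - (B + B)*(B - 5)/8 = ¼ - 2*B*(-5 + B)/8 = ¼ - B*(-5 + B)/4)
1/((47 + R(-1))*141 + g(-302)) = 1/((47 + (¼ - ¼*(-1)² + (5/4)*(-1)))*141 - 302) = 1/((47 + (¼ - ¼*1 - 5/4))*141 - 302) = 1/((47 + (¼ - ¼ - 5/4))*141 - 302) = 1/((47 - 5/4)*141 - 302) = 1/((183/4)*141 - 302) = 1/(25803/4 - 302) = 1/(24595/4) = 4/24595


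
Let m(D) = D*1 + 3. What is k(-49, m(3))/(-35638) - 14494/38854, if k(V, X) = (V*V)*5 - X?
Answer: -491373159/692339426 ≈ -0.70973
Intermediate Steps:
m(D) = 3 + D (m(D) = D + 3 = 3 + D)
k(V, X) = -X + 5*V**2 (k(V, X) = V**2*5 - X = 5*V**2 - X = -X + 5*V**2)
k(-49, m(3))/(-35638) - 14494/38854 = (-(3 + 3) + 5*(-49)**2)/(-35638) - 14494/38854 = (-1*6 + 5*2401)*(-1/35638) - 14494*1/38854 = (-6 + 12005)*(-1/35638) - 7247/19427 = 11999*(-1/35638) - 7247/19427 = -11999/35638 - 7247/19427 = -491373159/692339426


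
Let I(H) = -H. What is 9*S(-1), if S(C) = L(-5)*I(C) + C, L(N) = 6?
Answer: 45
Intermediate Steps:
S(C) = -5*C (S(C) = 6*(-C) + C = -6*C + C = -5*C)
9*S(-1) = 9*(-5*(-1)) = 9*5 = 45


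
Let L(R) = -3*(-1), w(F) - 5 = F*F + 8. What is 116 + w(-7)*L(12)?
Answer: 302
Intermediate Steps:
w(F) = 13 + F**2 (w(F) = 5 + (F*F + 8) = 5 + (F**2 + 8) = 5 + (8 + F**2) = 13 + F**2)
L(R) = 3
116 + w(-7)*L(12) = 116 + (13 + (-7)**2)*3 = 116 + (13 + 49)*3 = 116 + 62*3 = 116 + 186 = 302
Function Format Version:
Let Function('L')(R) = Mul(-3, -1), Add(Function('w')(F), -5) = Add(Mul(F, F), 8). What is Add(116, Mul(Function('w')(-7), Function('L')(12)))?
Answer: 302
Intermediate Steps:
Function('w')(F) = Add(13, Pow(F, 2)) (Function('w')(F) = Add(5, Add(Mul(F, F), 8)) = Add(5, Add(Pow(F, 2), 8)) = Add(5, Add(8, Pow(F, 2))) = Add(13, Pow(F, 2)))
Function('L')(R) = 3
Add(116, Mul(Function('w')(-7), Function('L')(12))) = Add(116, Mul(Add(13, Pow(-7, 2)), 3)) = Add(116, Mul(Add(13, 49), 3)) = Add(116, Mul(62, 3)) = Add(116, 186) = 302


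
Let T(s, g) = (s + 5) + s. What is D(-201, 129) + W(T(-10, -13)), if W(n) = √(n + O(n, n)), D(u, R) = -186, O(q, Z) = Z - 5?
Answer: -186 + I*√35 ≈ -186.0 + 5.9161*I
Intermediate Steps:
T(s, g) = 5 + 2*s (T(s, g) = (5 + s) + s = 5 + 2*s)
O(q, Z) = -5 + Z
W(n) = √(-5 + 2*n) (W(n) = √(n + (-5 + n)) = √(-5 + 2*n))
D(-201, 129) + W(T(-10, -13)) = -186 + √(-5 + 2*(5 + 2*(-10))) = -186 + √(-5 + 2*(5 - 20)) = -186 + √(-5 + 2*(-15)) = -186 + √(-5 - 30) = -186 + √(-35) = -186 + I*√35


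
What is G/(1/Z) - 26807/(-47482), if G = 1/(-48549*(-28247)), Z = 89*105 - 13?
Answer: 36762587207645/65115086597646 ≈ 0.56458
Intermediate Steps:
Z = 9332 (Z = 9345 - 13 = 9332)
G = 1/1371363603 (G = -1/48549*(-1/28247) = 1/1371363603 ≈ 7.2920e-10)
G/(1/Z) - 26807/(-47482) = 1/(1371363603*(1/9332)) - 26807/(-47482) = 1/(1371363603*(1/9332)) - 26807*(-1/47482) = (1/1371363603)*9332 + 26807/47482 = 9332/1371363603 + 26807/47482 = 36762587207645/65115086597646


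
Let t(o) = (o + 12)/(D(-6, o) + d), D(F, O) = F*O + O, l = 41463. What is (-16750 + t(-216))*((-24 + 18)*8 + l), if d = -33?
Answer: -242104552470/349 ≈ -6.9371e+8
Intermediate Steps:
D(F, O) = O + F*O
t(o) = (12 + o)/(-33 - 5*o) (t(o) = (o + 12)/(o*(1 - 6) - 33) = (12 + o)/(o*(-5) - 33) = (12 + o)/(-5*o - 33) = (12 + o)/(-33 - 5*o))
(-16750 + t(-216))*((-24 + 18)*8 + l) = (-16750 + (12 - 216)/(-33 - 5*(-216)))*((-24 + 18)*8 + 41463) = (-16750 - 204/(-33 + 1080))*(-6*8 + 41463) = (-16750 - 204/1047)*(-48 + 41463) = (-16750 + (1/1047)*(-204))*41415 = (-16750 - 68/349)*41415 = -5845818/349*41415 = -242104552470/349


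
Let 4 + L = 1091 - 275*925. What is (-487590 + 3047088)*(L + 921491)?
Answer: 1710264242094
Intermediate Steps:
L = -253288 (L = -4 + (1091 - 275*925) = -4 + (1091 - 254375) = -4 - 253284 = -253288)
(-487590 + 3047088)*(L + 921491) = (-487590 + 3047088)*(-253288 + 921491) = 2559498*668203 = 1710264242094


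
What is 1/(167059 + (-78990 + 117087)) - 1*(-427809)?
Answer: 87767583205/205156 ≈ 4.2781e+5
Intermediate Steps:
1/(167059 + (-78990 + 117087)) - 1*(-427809) = 1/(167059 + 38097) + 427809 = 1/205156 + 427809 = 87767583205/205156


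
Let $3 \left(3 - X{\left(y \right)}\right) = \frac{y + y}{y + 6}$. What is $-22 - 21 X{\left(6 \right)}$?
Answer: $-78$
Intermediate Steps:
$X{\left(y \right)} = 3 - \frac{2 y}{3 \left(6 + y\right)}$ ($X{\left(y \right)} = 3 - \frac{\left(y + y\right) \frac{1}{y + 6}}{3} = 3 - \frac{2 y \frac{1}{6 + y}}{3} = 3 - \frac{2 y}{3 \left(6 + y\right)}$)
$-22 - 21 X{\left(6 \right)} = -22 - 21 \frac{54 + 7 \cdot 6}{3 \left(6 + 6\right)} = -22 - 21 \frac{54 + 42}{3 \cdot 12} = -22 - 21 \cdot \frac{1}{3} \cdot \frac{1}{12} \cdot 96 = -22 - 56 = -78$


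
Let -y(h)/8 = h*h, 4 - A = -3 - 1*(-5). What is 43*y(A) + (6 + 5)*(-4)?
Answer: -1420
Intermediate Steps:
A = 2 (A = 4 - (-3 - 1*(-5)) = 4 - (-3 + 5) = 4 - 1*2 = 4 - 2 = 2)
y(h) = -8*h² (y(h) = -8*h*h = -8*h²)
43*y(A) + (6 + 5)*(-4) = 43*(-8*2²) + (6 + 5)*(-4) = 43*(-8*4) + 11*(-4) = 43*(-32) - 44 = -1376 - 44 = -1420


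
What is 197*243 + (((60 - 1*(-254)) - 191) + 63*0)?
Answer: 47994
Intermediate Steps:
197*243 + (((60 - 1*(-254)) - 191) + 63*0) = 47871 + (((60 + 254) - 191) + 0) = 47871 + ((314 - 191) + 0) = 47871 + (123 + 0) = 47871 + 123 = 47994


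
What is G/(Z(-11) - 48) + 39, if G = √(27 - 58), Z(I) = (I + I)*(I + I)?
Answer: 39 + I*√31/436 ≈ 39.0 + 0.01277*I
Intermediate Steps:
Z(I) = 4*I² (Z(I) = (2*I)*(2*I) = 4*I²)
G = I*√31 (G = √(-31) = I*√31 ≈ 5.5678*I)
G/(Z(-11) - 48) + 39 = (I*√31)/(4*(-11)² - 48) + 39 = (I*√31)/(4*121 - 48) + 39 = (I*√31)/(484 - 48) + 39 = (I*√31)/436 + 39 = I*√31/436 + 39 = 39 + I*√31/436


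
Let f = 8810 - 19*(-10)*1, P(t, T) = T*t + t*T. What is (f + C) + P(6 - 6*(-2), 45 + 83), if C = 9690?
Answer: 23298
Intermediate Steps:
P(t, T) = 2*T*t (P(t, T) = T*t + T*t = 2*T*t)
f = 9000 (f = 8810 + 190*1 = 8810 + 190 = 9000)
(f + C) + P(6 - 6*(-2), 45 + 83) = (9000 + 9690) + 2*(45 + 83)*(6 - 6*(-2)) = 18690 + 2*128*(6 + 12) = 18690 + 2*128*18 = 18690 + 4608 = 23298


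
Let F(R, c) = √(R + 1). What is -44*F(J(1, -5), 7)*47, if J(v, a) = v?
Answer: -2068*√2 ≈ -2924.6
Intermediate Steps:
F(R, c) = √(1 + R)
-44*F(J(1, -5), 7)*47 = -44*√(1 + 1)*47 = -44*√2*47 = -2068*√2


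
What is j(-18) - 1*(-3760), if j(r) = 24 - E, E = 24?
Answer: 3760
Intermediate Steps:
j(r) = 0 (j(r) = 24 - 1*24 = 24 - 24 = 0)
j(-18) - 1*(-3760) = 0 - 1*(-3760) = 0 + 3760 = 3760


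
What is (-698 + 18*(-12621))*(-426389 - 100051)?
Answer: 119963041440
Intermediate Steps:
(-698 + 18*(-12621))*(-426389 - 100051) = (-698 - 227178)*(-526440) = -227876*(-526440) = 119963041440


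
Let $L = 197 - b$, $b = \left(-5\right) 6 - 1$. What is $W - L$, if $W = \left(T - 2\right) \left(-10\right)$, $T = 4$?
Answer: $-248$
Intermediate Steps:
$b = -31$ ($b = -30 - 1 = -31$)
$L = 228$ ($L = 197 - -31 = 197 + 31 = 228$)
$W = -20$ ($W = \left(4 - 2\right) \left(-10\right) = 2 \left(-10\right) = -20$)
$W - L = -20 - 228 = -248$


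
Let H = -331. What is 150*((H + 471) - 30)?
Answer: 16500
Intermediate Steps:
150*((H + 471) - 30) = 150*((-331 + 471) - 30) = 150*(140 - 30) = 150*110 = 16500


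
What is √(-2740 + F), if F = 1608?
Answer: 2*I*√283 ≈ 33.645*I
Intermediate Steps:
√(-2740 + F) = √(-2740 + 1608) = √(-1132) = 2*I*√283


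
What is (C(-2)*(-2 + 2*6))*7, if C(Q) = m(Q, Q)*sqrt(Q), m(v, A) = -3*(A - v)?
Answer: 0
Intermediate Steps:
m(v, A) = -3*A + 3*v
C(Q) = 0 (C(Q) = (-3*Q + 3*Q)*sqrt(Q) = 0*sqrt(Q) = 0)
(C(-2)*(-2 + 2*6))*7 = (0*(-2 + 2*6))*7 = (0*(-2 + 12))*7 = (0*10)*7 = 0*7 = 0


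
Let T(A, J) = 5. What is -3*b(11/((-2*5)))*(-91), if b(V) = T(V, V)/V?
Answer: -13650/11 ≈ -1240.9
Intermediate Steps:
b(V) = 5/V
-3*b(11/((-2*5)))*(-91) = -15/(11/((-2*5)))*(-91) = -15/(11/(-10))*(-91) = -15/(11*(-⅒))*(-91) = -15/(-11/10)*(-91) = -15*(-10)/11*(-91) = -3*(-50/11)*(-91) = (150/11)*(-91) = -13650/11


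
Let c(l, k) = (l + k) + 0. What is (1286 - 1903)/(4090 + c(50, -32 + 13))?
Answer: -617/4121 ≈ -0.14972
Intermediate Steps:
c(l, k) = k + l (c(l, k) = (k + l) + 0 = k + l)
(1286 - 1903)/(4090 + c(50, -32 + 13)) = (1286 - 1903)/(4090 + ((-32 + 13) + 50)) = -617/(4090 + (-19 + 50)) = -617/(4090 + 31) = -617/4121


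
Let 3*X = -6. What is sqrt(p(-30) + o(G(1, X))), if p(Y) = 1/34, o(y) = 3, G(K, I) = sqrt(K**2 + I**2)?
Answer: sqrt(3502)/34 ≈ 1.7405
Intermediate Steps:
X = -2 (X = (1/3)*(-6) = -2)
G(K, I) = sqrt(I**2 + K**2)
p(Y) = 1/34
sqrt(p(-30) + o(G(1, X))) = sqrt(1/34 + 3) = sqrt(103/34) = sqrt(3502)/34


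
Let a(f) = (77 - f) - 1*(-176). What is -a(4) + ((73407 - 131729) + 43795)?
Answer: -14776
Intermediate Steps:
a(f) = 253 - f (a(f) = (77 - f) + 176 = 253 - f)
-a(4) + ((73407 - 131729) + 43795) = -(253 - 1*4) + ((73407 - 131729) + 43795) = -(253 - 4) + (-58322 + 43795) = -1*249 - 14527 = -249 - 14527 = -14776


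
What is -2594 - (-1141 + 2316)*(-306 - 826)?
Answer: 1327506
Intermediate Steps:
-2594 - (-1141 + 2316)*(-306 - 826) = -2594 - 1175*(-1132) = -2594 - 1*(-1330100) = -2594 + 1330100 = 1327506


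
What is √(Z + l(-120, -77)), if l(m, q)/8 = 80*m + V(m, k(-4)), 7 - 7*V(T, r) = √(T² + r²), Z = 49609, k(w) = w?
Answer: √(-1331967 - 224*√901)/7 ≈ 165.29*I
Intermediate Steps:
V(T, r) = 1 - √(T² + r²)/7
l(m, q) = 8 + 640*m - 8*√(16 + m²)/7 (l(m, q) = 8*(80*m + (1 - √(m² + (-4)²)/7)) = 8*(80*m + (1 - √(m² + 16)/7)) = 8*(80*m + (1 - √(16 + m²)/7)) = 8*(1 + 80*m - √(16 + m²)/7) = 8 + 640*m - 8*√(16 + m²)/7)
√(Z + l(-120, -77)) = √(49609 + (8 + 640*(-120) - 8*√(16 + (-120)²)/7)) = √(49609 + (8 - 76800 - 8*√(16 + 14400)/7)) = √(49609 + (8 - 76800 - 32*√901/7)) = √(49609 + (-76792 - 32*√901/7)) = √(-27183 - 32*√901/7)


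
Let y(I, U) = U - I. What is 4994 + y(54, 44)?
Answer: 4984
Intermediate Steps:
4994 + y(54, 44) = 4994 + (44 - 1*54) = 4994 + (44 - 54) = 4994 - 10 = 4984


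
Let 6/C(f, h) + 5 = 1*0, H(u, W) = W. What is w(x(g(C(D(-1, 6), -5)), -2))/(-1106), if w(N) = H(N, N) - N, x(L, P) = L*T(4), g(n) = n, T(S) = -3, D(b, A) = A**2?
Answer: 0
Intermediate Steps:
C(f, h) = -6/5 (C(f, h) = 6/(-5 + 1*0) = 6/(-5 + 0) = 6/(-5) = 6*(-1/5) = -6/5)
x(L, P) = -3*L (x(L, P) = L*(-3) = -3*L)
w(N) = 0 (w(N) = N - N = 0)
w(x(g(C(D(-1, 6), -5)), -2))/(-1106) = 0/(-1106) = 0*(-1/1106) = 0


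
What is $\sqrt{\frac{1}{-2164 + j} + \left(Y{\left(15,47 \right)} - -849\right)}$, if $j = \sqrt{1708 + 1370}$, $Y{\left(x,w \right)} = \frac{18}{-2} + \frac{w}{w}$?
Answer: $\frac{\sqrt{1819923 - 7569 \sqrt{38}}}{\sqrt{2164 - 9 \sqrt{38}}} \approx 29.0$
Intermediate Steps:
$Y{\left(x,w \right)} = -8$ ($Y{\left(x,w \right)} = 18 \left(- \frac{1}{2}\right) + 1 = -9 + 1 = -8$)
$j = 9 \sqrt{38}$ ($j = \sqrt{3078} = 9 \sqrt{38} \approx 55.48$)
$\sqrt{\frac{1}{-2164 + j} + \left(Y{\left(15,47 \right)} - -849\right)} = \sqrt{\frac{1}{-2164 + 9 \sqrt{38}} - -841} = \sqrt{\frac{1}{-2164 + 9 \sqrt{38}} + \left(-8 + 849\right)} = \sqrt{\frac{1}{-2164 + 9 \sqrt{38}} + 841} = \sqrt{841 + \frac{1}{-2164 + 9 \sqrt{38}}}$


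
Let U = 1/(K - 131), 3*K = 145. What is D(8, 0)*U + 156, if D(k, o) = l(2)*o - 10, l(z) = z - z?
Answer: 19359/124 ≈ 156.12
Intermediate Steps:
K = 145/3 (K = (1/3)*145 = 145/3 ≈ 48.333)
l(z) = 0
U = -3/248 (U = 1/(145/3 - 131) = 1/(-248/3) = -3/248 ≈ -0.012097)
D(k, o) = -10 (D(k, o) = 0*o - 10 = 0 - 10 = -10)
D(8, 0)*U + 156 = -10*(-3/248) + 156 = 15/124 + 156 = 19359/124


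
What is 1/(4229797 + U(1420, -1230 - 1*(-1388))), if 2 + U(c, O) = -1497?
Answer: 1/4228298 ≈ 2.3650e-7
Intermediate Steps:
U(c, O) = -1499 (U(c, O) = -2 - 1497 = -1499)
1/(4229797 + U(1420, -1230 - 1*(-1388))) = 1/(4229797 - 1499) = 1/4228298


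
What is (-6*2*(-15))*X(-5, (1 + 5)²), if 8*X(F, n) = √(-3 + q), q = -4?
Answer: 45*I*√7/2 ≈ 59.529*I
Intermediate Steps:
X(F, n) = I*√7/8 (X(F, n) = √(-3 - 4)/8 = √(-7)/8 = (I*√7)/8 = I*√7/8)
(-6*2*(-15))*X(-5, (1 + 5)²) = (-6*2*(-15))*(I*√7/8) = (-12*(-15))*(I*√7/8) = 180*(I*√7/8) = 45*I*√7/2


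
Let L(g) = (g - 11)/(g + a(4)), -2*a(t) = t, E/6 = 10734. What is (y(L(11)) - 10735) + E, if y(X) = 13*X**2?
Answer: 53669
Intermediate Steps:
E = 64404 (E = 6*10734 = 64404)
a(t) = -t/2
L(g) = (-11 + g)/(-2 + g) (L(g) = (g - 11)/(g - 1/2*4) = (-11 + g)/(g - 2) = (-11 + g)/(-2 + g))
(y(L(11)) - 10735) + E = (13*((-11 + 11)/(-2 + 11))**2 - 10735) + 64404 = (13*(0/9)**2 - 10735) + 64404 = (13*((1/9)*0)**2 - 10735) + 64404 = (13*0**2 - 10735) + 64404 = (13*0 - 10735) + 64404 = (0 - 10735) + 64404 = -10735 + 64404 = 53669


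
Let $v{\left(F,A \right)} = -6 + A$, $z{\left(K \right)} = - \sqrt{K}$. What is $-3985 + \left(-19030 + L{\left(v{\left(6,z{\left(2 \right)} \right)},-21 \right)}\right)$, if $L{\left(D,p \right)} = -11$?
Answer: $-23026$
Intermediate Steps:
$-3985 + \left(-19030 + L{\left(v{\left(6,z{\left(2 \right)} \right)},-21 \right)}\right) = -3985 - 19041 = -23026$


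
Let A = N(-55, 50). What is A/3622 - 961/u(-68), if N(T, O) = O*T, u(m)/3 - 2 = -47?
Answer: 1554746/244485 ≈ 6.3593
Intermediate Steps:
u(m) = -135 (u(m) = 6 + 3*(-47) = 6 - 141 = -135)
A = -2750 (A = 50*(-55) = -2750)
A/3622 - 961/u(-68) = -2750/3622 - 961/(-135) = -2750*1/3622 - 961*(-1/135) = -1375/1811 + 961/135 = 1554746/244485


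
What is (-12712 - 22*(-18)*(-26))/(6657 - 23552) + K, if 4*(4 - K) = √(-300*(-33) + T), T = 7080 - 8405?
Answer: 90588/16895 - 35*√7/4 ≈ -17.789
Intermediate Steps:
T = -1325
K = 4 - 35*√7/4 (K = 4 - √(-300*(-33) - 1325)/4 = 4 - √(9900 - 1325)/4 = 4 - 35*√7/4 ≈ -19.150)
(-12712 - 22*(-18)*(-26))/(6657 - 23552) + K = (-12712 - 22*(-18)*(-26))/(6657 - 23552) + (4 - 35*√7/4) = (-12712 + 396*(-26))/(-16895) + (4 - 35*√7/4) = (-12712 - 10296)*(-1/16895) + (4 - 35*√7/4) = -23008*(-1/16895) + (4 - 35*√7/4) = 23008/16895 + (4 - 35*√7/4) = 90588/16895 - 35*√7/4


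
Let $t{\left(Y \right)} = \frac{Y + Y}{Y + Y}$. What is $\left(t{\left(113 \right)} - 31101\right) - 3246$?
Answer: $-34346$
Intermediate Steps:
$t{\left(Y \right)} = 1$ ($t{\left(Y \right)} = \frac{2 Y}{2 Y} = 2 Y \frac{1}{2 Y} = 1$)
$\left(t{\left(113 \right)} - 31101\right) - 3246 = \left(1 - 31101\right) - 3246 = -31100 - 3246 = -34346$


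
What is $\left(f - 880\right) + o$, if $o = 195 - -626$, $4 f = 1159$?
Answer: $\frac{923}{4} \approx 230.75$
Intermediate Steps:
$f = \frac{1159}{4}$ ($f = \frac{1}{4} \cdot 1159 = \frac{1159}{4} \approx 289.75$)
$o = 821$ ($o = 195 + 626 = 821$)
$\left(f - 880\right) + o = \left(\frac{1159}{4} - 880\right) + 821 = - \frac{2361}{4} + 821 = \frac{923}{4}$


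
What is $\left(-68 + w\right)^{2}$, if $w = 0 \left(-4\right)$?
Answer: $4624$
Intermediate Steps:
$w = 0$
$\left(-68 + w\right)^{2} = \left(-68 + 0\right)^{2} = \left(-68\right)^{2} = 4624$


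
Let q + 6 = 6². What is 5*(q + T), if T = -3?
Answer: 135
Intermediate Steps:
q = 30 (q = -6 + 6² = -6 + 36 = 30)
5*(q + T) = 5*(30 - 3) = 5*27 = 135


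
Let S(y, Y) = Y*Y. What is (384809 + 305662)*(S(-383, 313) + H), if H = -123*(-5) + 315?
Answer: 68286891429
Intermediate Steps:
H = 930 (H = 615 + 315 = 930)
S(y, Y) = Y**2
(384809 + 305662)*(S(-383, 313) + H) = (384809 + 305662)*(313**2 + 930) = 690471*(97969 + 930) = 690471*98899 = 68286891429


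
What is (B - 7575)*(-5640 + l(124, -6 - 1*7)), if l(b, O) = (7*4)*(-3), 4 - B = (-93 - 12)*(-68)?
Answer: 84205764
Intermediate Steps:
B = -7136 (B = 4 - (-93 - 12)*(-68) = 4 - (-105)*(-68) = 4 - 1*7140 = 4 - 7140 = -7136)
l(b, O) = -84 (l(b, O) = 28*(-3) = -84)
(B - 7575)*(-5640 + l(124, -6 - 1*7)) = (-7136 - 7575)*(-5640 - 84) = -14711*(-5724) = 84205764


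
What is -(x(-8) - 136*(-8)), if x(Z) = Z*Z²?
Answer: -576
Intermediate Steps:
x(Z) = Z³
-(x(-8) - 136*(-8)) = -((-8)³ - 136*(-8)) = -(-512 + 1088) = -1*576 = -576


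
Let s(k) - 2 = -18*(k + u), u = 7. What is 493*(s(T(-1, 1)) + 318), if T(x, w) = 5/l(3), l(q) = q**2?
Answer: 90712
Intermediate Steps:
T(x, w) = 5/9 (T(x, w) = 5/(3**2) = 5/9)
s(k) = -124 - 18*k (s(k) = 2 - 18*(k + 7) = 2 - 18*(7 + k) = 2 + (-126 - 18*k) = -124 - 18*k)
493*(s(T(-1, 1)) + 318) = 493*((-124 - 18*5/9) + 318) = 493*((-124 - 10) + 318) = 493*(-134 + 318) = 493*184 = 90712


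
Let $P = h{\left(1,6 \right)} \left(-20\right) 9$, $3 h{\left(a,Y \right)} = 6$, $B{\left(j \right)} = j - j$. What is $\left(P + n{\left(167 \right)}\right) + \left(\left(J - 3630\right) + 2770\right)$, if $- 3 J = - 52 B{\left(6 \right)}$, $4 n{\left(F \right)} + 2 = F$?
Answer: $- \frac{4715}{4} \approx -1178.8$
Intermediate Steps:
$B{\left(j \right)} = 0$
$n{\left(F \right)} = - \frac{1}{2} + \frac{F}{4}$
$h{\left(a,Y \right)} = 2$ ($h{\left(a,Y \right)} = \frac{1}{3} \cdot 6 = 2$)
$J = 0$ ($J = - \frac{\left(-52\right) 0}{3} = \left(- \frac{1}{3}\right) 0 = 0$)
$P = -360$ ($P = 2 \left(-20\right) 9 = \left(-40\right) 9 = -360$)
$\left(P + n{\left(167 \right)}\right) + \left(\left(J - 3630\right) + 2770\right) = \left(-360 + \left(- \frac{1}{2} + \frac{1}{4} \cdot 167\right)\right) + \left(\left(0 - 3630\right) + 2770\right) = \left(-360 + \left(- \frac{1}{2} + \frac{167}{4}\right)\right) + \left(-3630 + 2770\right) = \left(-360 + \frac{165}{4}\right) - 860 = - \frac{1275}{4} - 860 = - \frac{4715}{4}$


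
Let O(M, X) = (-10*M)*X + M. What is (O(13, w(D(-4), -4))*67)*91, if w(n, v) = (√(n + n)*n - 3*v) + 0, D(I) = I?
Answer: -9432059 + 6340880*I*√2 ≈ -9.4321e+6 + 8.9674e+6*I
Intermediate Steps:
w(n, v) = -3*v + √2*n^(3/2) (w(n, v) = (√(2*n)*n - 3*v) + 0 = ((√2*√n)*n - 3*v) + 0 = (√2*n^(3/2) - 3*v) + 0 = (-3*v + √2*n^(3/2)) + 0 = -3*v + √2*n^(3/2))
O(M, X) = M - 10*M*X (O(M, X) = -10*M*X + M = M - 10*M*X)
(O(13, w(D(-4), -4))*67)*91 = ((13*(1 - 10*(-3*(-4) + √2*(-4)^(3/2))))*67)*91 = ((13*(1 - 10*(12 + √2*(-8*I))))*67)*91 = ((13*(1 - 10*(12 - 8*I*√2)))*67)*91 = ((13*(1 + (-120 + 80*I*√2)))*67)*91 = ((13*(-119 + 80*I*√2))*67)*91 = ((-1547 + 1040*I*√2)*67)*91 = (-103649 + 69680*I*√2)*91 = -9432059 + 6340880*I*√2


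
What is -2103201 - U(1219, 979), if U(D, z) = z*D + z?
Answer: -3297581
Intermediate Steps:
U(D, z) = z + D*z (U(D, z) = D*z + z = z + D*z)
-2103201 - U(1219, 979) = -2103201 - 979*(1 + 1219) = -2103201 - 979*1220 = -2103201 - 1*1194380 = -2103201 - 1194380 = -3297581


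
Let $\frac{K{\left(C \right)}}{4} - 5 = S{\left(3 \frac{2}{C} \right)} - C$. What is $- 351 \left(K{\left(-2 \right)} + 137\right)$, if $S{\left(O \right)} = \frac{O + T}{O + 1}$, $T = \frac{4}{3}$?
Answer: $-59085$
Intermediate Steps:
$T = \frac{4}{3}$ ($T = 4 \cdot \frac{1}{3} = \frac{4}{3} \approx 1.3333$)
$S{\left(O \right)} = \frac{\frac{4}{3} + O}{1 + O}$ ($S{\left(O \right)} = \frac{O + \frac{4}{3}}{O + 1} = \frac{\frac{4}{3} + O}{1 + O}$)
$K{\left(C \right)} = 20 - 4 C + \frac{4 \left(\frac{4}{3} + \frac{6}{C}\right)}{1 + \frac{6}{C}}$ ($K{\left(C \right)} = 20 + 4 \left(\frac{\frac{4}{3} + 3 \frac{2}{C}}{1 + 3 \frac{2}{C}} - C\right) = 20 + 4 \left(\frac{\frac{4}{3} + \frac{6}{C}}{1 + \frac{6}{C}} - C\right) = 20 + 4 \left(- C + \frac{\frac{4}{3} + \frac{6}{C}}{1 + \frac{6}{C}}\right) = 20 - \left(4 C - \frac{4 \left(\frac{4}{3} + \frac{6}{C}\right)}{1 + \frac{6}{C}}\right) = 20 - 4 C + \frac{4 \left(\frac{4}{3} + \frac{6}{C}\right)}{1 + \frac{6}{C}}$)
$- 351 \left(K{\left(-2 \right)} + 137\right) = - 351 \left(\frac{4 \left(108 - 2 - 3 \left(-2\right)^{2}\right)}{3 \left(6 - 2\right)} + 137\right) = - 351 \left(\frac{4 \left(108 - 2 - 12\right)}{3 \cdot 4} + 137\right) = - 351 \left(\frac{4}{3} \cdot \frac{1}{4} \left(108 - 2 - 12\right) + 137\right) = - 351 \left(\frac{4}{3} \cdot \frac{1}{4} \cdot 94 + 137\right) = - 351 \left(\frac{94}{3} + 137\right) = \left(-351\right) \frac{505}{3} = -59085$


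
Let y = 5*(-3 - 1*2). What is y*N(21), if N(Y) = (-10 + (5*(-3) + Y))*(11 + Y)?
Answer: 3200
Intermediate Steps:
N(Y) = (-25 + Y)*(11 + Y) (N(Y) = (-10 + (-15 + Y))*(11 + Y) = (-25 + Y)*(11 + Y))
y = -25 (y = 5*(-3 - 2) = 5*(-5) = -25)
y*N(21) = -25*(-275 + 21**2 - 14*21) = -25*(-275 + 441 - 294) = -25*(-128) = 3200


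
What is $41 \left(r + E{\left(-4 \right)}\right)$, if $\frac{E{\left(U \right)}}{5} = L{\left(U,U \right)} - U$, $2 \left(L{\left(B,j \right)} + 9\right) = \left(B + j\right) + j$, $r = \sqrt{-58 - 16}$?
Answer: $-2255 + 41 i \sqrt{74} \approx -2255.0 + 352.7 i$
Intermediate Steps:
$r = i \sqrt{74}$ ($r = \sqrt{-74} = i \sqrt{74} \approx 8.6023 i$)
$L{\left(B,j \right)} = -9 + j + \frac{B}{2}$ ($L{\left(B,j \right)} = -9 + \frac{\left(B + j\right) + j}{2} = -9 + \frac{B + 2 j}{2} = -9 + \left(j + \frac{B}{2}\right) = -9 + j + \frac{B}{2}$)
$E{\left(U \right)} = -45 + \frac{5 U}{2}$ ($E{\left(U \right)} = 5 \left(\left(-9 + U + \frac{U}{2}\right) - U\right) = 5 \left(\left(-9 + \frac{3 U}{2}\right) - U\right) = 5 \left(-9 + \frac{U}{2}\right) = -45 + \frac{5 U}{2}$)
$41 \left(r + E{\left(-4 \right)}\right) = 41 \left(i \sqrt{74} + \left(-45 + \frac{5}{2} \left(-4\right)\right)\right) = 41 \left(i \sqrt{74} - 55\right) = 41 \left(-55 + i \sqrt{74}\right) = -2255 + 41 i \sqrt{74}$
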